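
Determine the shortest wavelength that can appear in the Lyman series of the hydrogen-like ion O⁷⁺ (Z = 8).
1.4239 nm

The series limit corresponds to the transition from n = ∞ to n = 1.
This is the highest energy (shortest wavelength) transition in the Lyman series.

E_∞ = 0 eV
E_1 = -13.6057 × 8² / 1² = -870.764800 eV

Energy at series limit:
ΔE = E_∞ - E_1 = 0 - (-870.764800) = 870.764800 eV
λ = hc/E = 1239.84 eV·nm / 870.764800 eV = 1.4239 nm

This energy equals the ionization energy from the n = 1 state of O⁷⁺.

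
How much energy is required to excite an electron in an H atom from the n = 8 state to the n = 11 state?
0.10015 eV

The energy levels of a hydrogen-like atom are E_n = -13.6057 eV / n².

Energy at n = 8: E_8 = -13.6057 / 8² = -0.21258906 eV
Energy at n = 11: E_11 = -13.6057 / 11² = -0.11244380 eV

The excitation energy is the difference:
ΔE = E_11 - E_8
ΔE = -0.11244380 - (-0.21258906)
ΔE = 0.10015 eV

Since this is positive, energy must be absorbed (photon absorption).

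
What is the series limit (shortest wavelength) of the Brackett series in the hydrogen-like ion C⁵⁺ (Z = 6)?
40.50 nm

The series limit corresponds to the transition from n = ∞ to n = 4.
This is the highest energy (shortest wavelength) transition in the Brackett series.

E_∞ = 0 eV
E_4 = -13.6057 × 6² / 4² = -30.6128 eV

Energy at series limit:
ΔE = E_∞ - E_4 = 0 - (-30.6128) = 30.6128 eV
λ = hc/E = 1239.84 eV·nm / 30.6128 eV = 40.50 nm

This energy equals the ionization energy from the n = 4 state of C⁵⁺.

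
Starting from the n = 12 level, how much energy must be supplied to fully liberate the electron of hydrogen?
0.09 eV

The ionization energy is the energy needed to remove the electron completely (n → ∞).

For hydrogen, E_n = -13.6057 eV / n².

At n = 12: E_12 = -13.6057 / 12² = -0.09448 eV
At n = ∞: E_∞ = 0 eV

Ionization energy = E_∞ - E_12 = 0 - (-0.09448) = 0.09448 eV
Ionization energy ≈ 0.09 eV

This is also called the binding energy of the electron in state n = 12.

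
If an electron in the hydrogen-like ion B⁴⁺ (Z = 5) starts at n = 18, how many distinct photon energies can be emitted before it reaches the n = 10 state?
36

The electron can occupy levels n = 10, 11, ..., 18 during de-excitation — that is m = 18 - 10 + 1 = 9 distinct levels.

The number of distinct spectral lines equals the number of ways to choose 2 of these m levels (each pair gives one possible emission transition):

Number of lines = m(m-1)/2 = 9×8/2 = 36

These correspond to all possible transitions between the 9 levels:
18 → 17, 18 → 16, 18 → 15, 18 → 14, 18 → 13, 18 → 12, 18 → 11, 18 → 10...

Each transition produces a photon with a unique energy (and thus wavelength). This count does not depend on Z.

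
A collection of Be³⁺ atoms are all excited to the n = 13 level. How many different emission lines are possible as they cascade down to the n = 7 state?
21

The electron can occupy levels n = 7, 8, ..., 13 during de-excitation — that is m = 13 - 7 + 1 = 7 distinct levels.

The number of distinct spectral lines equals the number of ways to choose 2 of these m levels (each pair gives one possible emission transition):

Number of lines = m(m-1)/2 = 7×6/2 = 21

These correspond to all possible transitions between the 7 levels:
13 → 12, 13 → 11, 13 → 10, 13 → 9, 13 → 8, 13 → 7, 12 → 11, 12 → 10...

Each transition produces a photon with a unique energy (and thus wavelength). This count does not depend on Z.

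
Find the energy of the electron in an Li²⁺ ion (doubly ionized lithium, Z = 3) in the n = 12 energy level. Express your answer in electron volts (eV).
-0.85 eV

The energy levels of a hydrogen-like atom are given by:
E_n = -13.6057 Z² / n² eV  (with Z = 3 for Li²⁺)

For n = 12:
E_12 = -13.6057 × 3² / 12²
E_12 = -13.6057 × 9 / 144
E_12 = -0.85 eV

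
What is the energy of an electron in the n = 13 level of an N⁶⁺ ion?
-3.944848 eV

For hydrogen-like ions, the energy levels scale with Z²:
E_n = -13.6057 Z² / n² eV

For N⁶⁺ (Z = 7) at n = 13:
E_13 = -13.6057 × 7² / 13²
E_13 = -13.6057 × 49 / 169
E_13 = -666.6793 / 169
E_13 = -3.944848 eV

The energy is 49 times more negative than hydrogen at the same n due to the stronger nuclear charge.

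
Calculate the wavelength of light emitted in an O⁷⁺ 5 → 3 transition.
20.02 nm

First, find the transition energy using E_n = -13.6057 Z² / n² eV:
E_5 = -13.6057 × 8² / 5² = -34.8306 eV
E_3 = -13.6057 × 8² / 3² = -96.7516 eV

Photon energy: |ΔE| = |E_3 - E_5| = 61.9210 eV

Convert to wavelength using E = hc/λ with hc = 1239.84 eV·nm:
λ = hc/E = 1239.84 eV·nm / 61.9210 eV
λ = 20.02 nm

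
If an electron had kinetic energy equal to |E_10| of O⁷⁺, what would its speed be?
1.75e+06 m/s (or 0.58378% of c)

The binding energy at n = 10 for O⁷⁺ is:
E_10 = -13.6057 × 8²/10² = -8.7076480 eV
|E_10| = 8.7076480 eV

Convert to Joules:
KE = 8.7076480 eV × (1.602177 × 10⁻¹⁹ J/eV) = 1.3951e-18 J

Using KE = ½mv²:
v = √(2·KE/m_e)
v = √(2 × 1.3951e-18 J / 9.10938 × 10⁻³¹ kg)
v = 1.75e+06 m/s

This is approximately 0.58378% the speed of light.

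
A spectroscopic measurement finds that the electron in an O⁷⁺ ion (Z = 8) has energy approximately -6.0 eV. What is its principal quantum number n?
n = 12

The exact energy levels follow E_n = -13.6057 Z² / n² eV with Z = 8.

The measured value (-6.0 eV) is reported to only 2 significant figures, so we must test candidate n values and see which one matches to that precision.

Candidate energies:
  n = 10:  E = -13.6057 × 8² / 10² = -8.70765 eV
  n = 11:  E = -13.6057 × 8² / 11² = -7.19640 eV
  n = 12:  E = -13.6057 × 8² / 12² = -6.04698 eV  ← matches
  n = 13:  E = -13.6057 × 8² / 13² = -5.15245 eV
  n = 14:  E = -13.6057 × 8² / 14² = -4.44268 eV

Checking against the measurement of -6.0 eV (2 sig figs), only n = 12 agrees:
E_12 = -6.04698 eV, which rounds to -6.0 eV ✓

Therefore n = 12.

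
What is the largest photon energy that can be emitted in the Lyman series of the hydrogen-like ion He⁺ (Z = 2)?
54.42280 eV

The series limit corresponds to the transition from n = ∞ to n = 1.
This is the highest energy (shortest wavelength) transition in the Lyman series.

E_∞ = 0 eV
E_1 = -13.6057 × 2² / 1² = -54.42280 eV

Energy at series limit:
ΔE = E_∞ - E_1 = 0 - (-54.42280) = 54.42280 eV

This energy equals the ionization energy from the n = 1 state of He⁺.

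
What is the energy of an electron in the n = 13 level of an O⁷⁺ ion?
-5.152 eV

For hydrogen-like ions, the energy levels scale with Z²:
E_n = -13.6057 Z² / n² eV

For O⁷⁺ (Z = 8) at n = 13:
E_13 = -13.6057 × 8² / 13²
E_13 = -13.6057 × 64 / 169
E_13 = -870.7648 / 169
E_13 = -5.152 eV

The energy is 64 times more negative than hydrogen at the same n due to the stronger nuclear charge.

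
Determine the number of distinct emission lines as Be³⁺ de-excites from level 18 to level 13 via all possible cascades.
15

The electron can occupy levels n = 13, 14, ..., 18 during de-excitation — that is m = 18 - 13 + 1 = 6 distinct levels.

The number of distinct spectral lines equals the number of ways to choose 2 of these m levels (each pair gives one possible emission transition):

Number of lines = m(m-1)/2 = 6×5/2 = 15

These correspond to all possible transitions between the 6 levels:
18 → 17, 18 → 16, 18 → 15, 18 → 14, 18 → 13, 17 → 16, 17 → 15, 17 → 14...

Each transition produces a photon with a unique energy (and thus wavelength). This count does not depend on Z.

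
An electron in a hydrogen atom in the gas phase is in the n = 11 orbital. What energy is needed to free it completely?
0.112 eV

The ionization energy is the energy needed to remove the electron completely (n → ∞).

For hydrogen, E_n = -13.6057 eV / n².

At n = 11: E_11 = -13.6057 / 11² = -0.112444 eV
At n = ∞: E_∞ = 0 eV

Ionization energy = E_∞ - E_11 = 0 - (-0.112444) = 0.112444 eV
Ionization energy ≈ 0.112 eV

This is also called the binding energy of the electron in state n = 11.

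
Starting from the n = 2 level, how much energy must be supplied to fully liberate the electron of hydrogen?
3.4014 eV

The ionization energy is the energy needed to remove the electron completely (n → ∞).

For hydrogen, E_n = -13.6057 eV / n².

At n = 2: E_2 = -13.6057 / 2² = -3.4014250 eV
At n = ∞: E_∞ = 0 eV

Ionization energy = E_∞ - E_2 = 0 - (-3.4014250) = 3.4014250 eV
Ionization energy ≈ 3.4014 eV

This is also called the binding energy of the electron in state n = 2.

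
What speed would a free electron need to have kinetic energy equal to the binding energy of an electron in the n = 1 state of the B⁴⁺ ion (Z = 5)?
1.094e+07 m/s (or 3.649% of c)

The binding energy at n = 1 for B⁴⁺ is:
E_1 = -13.6057 × 5²/1² = -340.14250 eV
|E_1| = 340.14250 eV

Convert to Joules:
KE = 340.14250 eV × (1.602177 × 10⁻¹⁹ J/eV) = 5.44968e-17 J

Using KE = ½mv²:
v = √(2·KE/m_e)
v = √(2 × 5.44968e-17 J / 9.10938 × 10⁻³¹ kg)
v = 1.094e+07 m/s

This is approximately 3.649% the speed of light.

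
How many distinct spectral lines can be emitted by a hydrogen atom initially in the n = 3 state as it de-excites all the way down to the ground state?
3

The electron can occupy levels n = 1, 2, ..., 3 during de-excitation — that is m = 3 - 1 + 1 = 3 distinct levels.

The number of distinct spectral lines equals the number of ways to choose 2 of these m levels (each pair gives one possible emission transition):

Number of lines = m(m-1)/2 = 3×2/2 = 3

These correspond to all possible transitions between the 3 levels:
3 → 2, 3 → 1, 2 → 1

Each transition produces a photon with a unique energy (and thus wavelength). This count does not depend on Z.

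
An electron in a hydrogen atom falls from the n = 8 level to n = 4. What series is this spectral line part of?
Brackett series

The spectral series in hydrogen are named based on the final (lower) energy level:
- Lyman series: n_final = 1 (ultraviolet)
- Balmer series: n_final = 2 (visible/near-UV)
- Paschen series: n_final = 3 (infrared)
- Brackett series: n_final = 4 (infrared)
- Pfund series: n_final = 5 (far infrared)

Since this transition ends at n = 4, it belongs to the Brackett series.

For reference, this 8 → 4 line has photon energy
ΔE = 13.6057 eV × (1/4² - 1/8²) = 0.6377671875 eV,
corresponding to wavelength λ = hc/ΔE = 1239.84 eV·nm / 0.6377671875 eV = 1944.0323 nm in the infrared region.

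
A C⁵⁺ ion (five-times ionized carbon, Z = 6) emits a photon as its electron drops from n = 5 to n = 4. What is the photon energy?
11.021 eV

The energy levels are E_n = -13.6057 Z² eV / n².

Energy at n = 5: E_5 = -13.6057 × 6² / 5² = -19.592208 eV
Energy at n = 4: E_4 = -13.6057 × 6² / 4² = -30.612825 eV

For emission (electron falling to lower state), the photon energy is:
E_photon = E_5 - E_4 = |-19.592208 - (-30.612825)|
E_photon = 11.021 eV

This energy is carried away by the emitted photon.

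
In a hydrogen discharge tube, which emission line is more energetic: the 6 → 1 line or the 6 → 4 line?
6 → 1

Calculate the energy for each transition:

Transition 6 → 1:
ΔE₁ = |E_1 - E_6| = |-13.6057/1² - (-13.6057/6²)|
ΔE₁ = |-13.60570000 - (-0.37793611)| = 13.22776 eV

Transition 6 → 4:
ΔE₂ = |E_4 - E_6| = |-13.6057/4² - (-13.6057/6²)|
ΔE₂ = |-0.85035625 - (-0.37793611)| = 0.47242 eV

Since 13.22776 eV > 0.47242 eV, the transition 6 → 1 emits the more energetic photon.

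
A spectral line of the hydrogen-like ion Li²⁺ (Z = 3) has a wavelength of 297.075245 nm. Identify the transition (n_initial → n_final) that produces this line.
n = 13 → n = 5

First, find the photon energy from the wavelength (hc = 1239.84 eV·nm):
E = hc/λ = 1239.84 eV·nm / 297.075245 nm = 4.1734881 eV

The energy levels of Li²⁺ satisfy E_n = -13.6057 × 3² / n² eV, so an emission n_i → n_f releases
ΔE = 13.6057 × 3² × (1/n_f² − 1/n_i²) eV.

Setting ΔE equal to the photon energy:
1/n_f² − 1/n_i² = 4.1734881 / (13.6057 × 3²) = 0.034082840

Since 1/n_i² must be positive, we need 1/n_f² > 0.034082840, i.e. n_f ≤ 5. For each allowed n_f, solve n_i = (1/n_f² − 0.034082840)^(−1/2) and check whether it is a whole number:
  n_f = 1: 1/n_i² = 1.000000000 − 0.034082840 = 0.965917160 → n_i = 1.017  (not an integer) ✗
  n_f = 2: 1/n_i² = 0.250000000 − 0.034082840 = 0.215917160 → n_i = 2.152  (not an integer) ✗
  n_f = 3: 1/n_i² = 0.111111111 − 0.034082840 = 0.077028271 → n_i = 3.603  (not an integer) ✗
  n_f = 4: 1/n_i² = 0.062500000 − 0.034082840 = 0.028417160 → n_i = 5.932  (not an integer) ✗
  n_f = 5: 1/n_i² = 0.040000000 − 0.034082840 = 0.005917160 → n_i = 13.000  → integer, n_i = 13 ✓

Only n_f = 5 gives an integer upper level, n_i = 13.

The transition is from n = 13 to n = 5 (emission).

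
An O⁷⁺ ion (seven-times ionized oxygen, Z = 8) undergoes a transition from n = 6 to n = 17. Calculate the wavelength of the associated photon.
58.55 nm

First, find the transition energy using E_n = -13.6057 Z² / n² eV:
E_6 = -13.6057 × 8² / 6² = -24.1879 eV
E_17 = -13.6057 × 8² / 17² = -3.0130 eV

Photon energy: |ΔE| = |E_17 - E_6| = 21.1749 eV

Convert to wavelength using E = hc/λ with hc = 1239.84 eV·nm:
λ = hc/E = 1239.84 eV·nm / 21.1749 eV
λ = 58.55 nm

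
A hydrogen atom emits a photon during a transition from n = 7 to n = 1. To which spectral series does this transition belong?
Lyman series

The spectral series in hydrogen are named based on the final (lower) energy level:
- Lyman series: n_final = 1 (ultraviolet)
- Balmer series: n_final = 2 (visible/near-UV)
- Paschen series: n_final = 3 (infrared)
- Brackett series: n_final = 4 (infrared)
- Pfund series: n_final = 5 (far infrared)

Since this transition ends at n = 1, it belongs to the Lyman series.

For reference, this 7 → 1 line has photon energy
ΔE = 13.6057 eV × (1/1² - 1/7²) = 13.3280327 eV,
corresponding to wavelength λ = hc/ΔE = 1239.84 eV·nm / 13.3280327 eV = 93.02498 nm in the ultraviolet region.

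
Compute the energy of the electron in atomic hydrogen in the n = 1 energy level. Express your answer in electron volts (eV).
-13.61 eV

The energy levels of a hydrogen-like atom are given by:
E_n = -13.6057 eV / n²

For n = 1:
E_1 = -13.6057 eV / 1²
E_1 = -13.6057 eV / 1
E_1 = -13.61 eV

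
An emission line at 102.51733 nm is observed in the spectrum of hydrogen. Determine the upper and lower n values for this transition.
n = 3 → n = 1

First, find the photon energy from the wavelength (hc = 1239.84 eV·nm):
E = hc/λ = 1239.84 eV·nm / 102.51733 nm = 12.093955 eV

The energy levels of hydrogen satisfy E_n = -13.6057 / n² eV, so an emission n_i → n_f releases
ΔE = 13.6057 × (1/n_f² − 1/n_i²) eV.

Setting ΔE equal to the photon energy:
1/n_f² − 1/n_i² = 12.093955 / 13.6057 = 0.88888885

Since 1/n_i² must be positive, we need 1/n_f² > 0.88888885, i.e. n_f ≤ 1. For each allowed n_f, solve n_i = (1/n_f² − 0.88888885)^(−1/2) and check whether it is a whole number:
  n_f = 1: 1/n_i² = 1.00000000 − 0.88888885 = 0.11111115 → n_i = 3.000  → integer, n_i = 3 ✓

Only n_f = 1 gives an integer upper level, n_i = 3.

The transition is from n = 3 to n = 1 (emission).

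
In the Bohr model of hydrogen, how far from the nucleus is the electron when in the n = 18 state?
17.14534 nm (or 171.45341 Å)

The Bohr radius formula is:
r_n = n² a₀ / Z

where a₀ = 0.05291772 nm is the Bohr radius.

For H (Z = 1) at n = 18:
r_18 = 18² × 0.05291772 nm / 1
r_18 = 324 × 0.05291772 nm / 1
r_18 = 17.145341 nm / 1
r_18 = 17.14534 nm

The electron orbits at approximately 17.14534 nm from the nucleus.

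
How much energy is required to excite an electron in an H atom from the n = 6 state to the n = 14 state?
0.3085 eV

The energy levels of a hydrogen-like atom are E_n = -13.6057 eV / n².

Energy at n = 6: E_6 = -13.6057 / 6² = -0.3779361 eV
Energy at n = 14: E_14 = -13.6057 / 14² = -0.0694168 eV

The excitation energy is the difference:
ΔE = E_14 - E_6
ΔE = -0.0694168 - (-0.3779361)
ΔE = 0.3085 eV

Since this is positive, energy must be absorbed (photon absorption).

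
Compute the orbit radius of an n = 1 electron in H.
0.052918 nm (or 0.529177 Å)

The Bohr radius formula is:
r_n = n² a₀ / Z

where a₀ = 0.052917721 nm is the Bohr radius.

For H (Z = 1) at n = 1:
r_1 = 1² × 0.052917721 nm / 1
r_1 = 1 × 0.052917721 nm / 1
r_1 = 0.0529177 nm / 1
r_1 = 0.052918 nm

The electron orbits at approximately 0.052918 nm from the nucleus.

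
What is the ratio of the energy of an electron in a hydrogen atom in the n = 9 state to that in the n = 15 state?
2.778

Using E_n = -13.6057 Z² / n² eV with Z = 1:

E_9 = -13.6057 / 9² = -13.6057 / 81 = -0.167971605 eV
E_15 = -13.6057 / 15² = -13.6057 / 225 = -0.060469778 eV

The ratio is:
E_9/E_15 = (-0.167971605) / (-0.060469778)
E_9/E_15 = (-13.6057/81) / (-13.6057/225)
E_9/E_15 = 225/81
E_9/E_15 = 2.778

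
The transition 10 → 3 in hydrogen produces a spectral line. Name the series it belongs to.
Paschen series

The spectral series in hydrogen are named based on the final (lower) energy level:
- Lyman series: n_final = 1 (ultraviolet)
- Balmer series: n_final = 2 (visible/near-UV)
- Paschen series: n_final = 3 (infrared)
- Brackett series: n_final = 4 (infrared)
- Pfund series: n_final = 5 (far infrared)

Since this transition ends at n = 3, it belongs to the Paschen series.

For reference, this 10 → 3 line has photon energy
ΔE = 13.6057 eV × (1/3² - 1/10²) = 1.375687444 eV,
corresponding to wavelength λ = hc/ΔE = 1239.84 eV·nm / 1.375687444 eV = 901.25123 nm in the infrared region.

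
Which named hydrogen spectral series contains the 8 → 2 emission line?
Balmer series

The spectral series in hydrogen are named based on the final (lower) energy level:
- Lyman series: n_final = 1 (ultraviolet)
- Balmer series: n_final = 2 (visible/near-UV)
- Paschen series: n_final = 3 (infrared)
- Brackett series: n_final = 4 (infrared)
- Pfund series: n_final = 5 (far infrared)

Since this transition ends at n = 2, it belongs to the Balmer series.

For reference, this 8 → 2 line has photon energy
ΔE = 13.6057 eV × (1/2² - 1/8²) = 3.188836 eV,
corresponding to wavelength λ = hc/ΔE = 1239.84 eV·nm / 3.188836 eV = 388.81 nm in the visible/near-UV region.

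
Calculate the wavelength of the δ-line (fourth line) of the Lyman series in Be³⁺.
5.93 nm

The lines of a series are numbered from the longest wavelength (smallest ΔE) outward; the fourth line is the transition from n = n_f + 4 to n_f.
The Lyman series has all transitions ending at n_f = 1.

For Be³⁺ (Z = 4), the fourth line (δ-line) is the jump from n = 5 to n = 1:
E_5 = -13.6057 × 4² / 5² = -8.7076 eV
E_1 = -13.6057 × 4² / 1² = -217.6912 eV
ΔE = E_5 - E_1 = 208.9836 eV

λ = hc/E = 1239.84 eV·nm / 208.9836 eV
λ = 5.93 nm

This is the δ-line of the Lyman series in Be³⁺.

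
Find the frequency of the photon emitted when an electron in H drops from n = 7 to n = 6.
2.424e+13 Hz

First, find the transition energy:
E_7 = -13.6057 / 7² = -0.2776673 eV
E_6 = -13.6057 / 6² = -0.3779361 eV
|ΔE| = |E_6 - E_7| = 0.1002688 eV

Convert to Joules: E = 0.1002688 eV × (1.602177 × 10⁻¹⁹ J/eV) = 1.60648e-20 J

Using E = hf:
f = E/h = 1.60648e-20 J / (6.62607 × 10⁻³⁴ J·s)
f = 2.424e+13 Hz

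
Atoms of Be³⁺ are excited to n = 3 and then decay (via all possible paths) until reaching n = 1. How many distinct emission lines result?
3

The electron can occupy levels n = 1, 2, ..., 3 during de-excitation — that is m = 3 - 1 + 1 = 3 distinct levels.

The number of distinct spectral lines equals the number of ways to choose 2 of these m levels (each pair gives one possible emission transition):

Number of lines = m(m-1)/2 = 3×2/2 = 3

These correspond to all possible transitions between the 3 levels:
3 → 2, 3 → 1, 2 → 1

Each transition produces a photon with a unique energy (and thus wavelength). This count does not depend on Z.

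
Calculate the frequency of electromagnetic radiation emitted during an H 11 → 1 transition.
3.263e+15 Hz

First, find the transition energy:
E_11 = -13.6057 / 11² = -0.11244 eV
E_1 = -13.6057 / 1² = -13.60570 eV
|ΔE| = |E_1 - E_11| = 13.49326 eV

Convert to Joules: E = 13.49326 eV × (1.602177 × 10⁻¹⁹ J/eV) = 2.16186e-18 J

Using E = hf:
f = E/h = 2.16186e-18 J / (6.62607 × 10⁻³⁴ J·s)
f = 3.263e+15 Hz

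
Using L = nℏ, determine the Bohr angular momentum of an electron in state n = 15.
1.5819e-33 J·s (or 15ℏ)

In the Bohr model, angular momentum is quantized:
L = nℏ

where ℏ = h/(2π) = 1.054572e-34 J·s

For n = 15:
L = 15 × 1.054572e-34 J·s
L = 1.5819e-33 J·s

This can also be written as L = 15ℏ.
The angular momentum is an integer multiple of the reduced Planck constant.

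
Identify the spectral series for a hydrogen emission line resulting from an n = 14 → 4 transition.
Brackett series

The spectral series in hydrogen are named based on the final (lower) energy level:
- Lyman series: n_final = 1 (ultraviolet)
- Balmer series: n_final = 2 (visible/near-UV)
- Paschen series: n_final = 3 (infrared)
- Brackett series: n_final = 4 (infrared)
- Pfund series: n_final = 5 (far infrared)

Since this transition ends at n = 4, it belongs to the Brackett series.

For reference, this 14 → 4 line has photon energy
ΔE = 13.6057 eV × (1/4² - 1/14²) = 0.78093941 eV,
corresponding to wavelength λ = hc/ΔE = 1239.84 eV·nm / 0.78093941 eV = 1587.63 nm in the infrared region.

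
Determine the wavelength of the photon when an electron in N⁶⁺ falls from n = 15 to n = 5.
52.304759 nm

First, find the transition energy using E_n = -13.6057 Z² / n² eV:
E_15 = -13.6057 × 7² / 15² = -2.96301911 eV
E_5 = -13.6057 × 7² / 5² = -26.66717200 eV

Photon energy: |ΔE| = |E_5 - E_15| = 23.70415289 eV

Convert to wavelength using E = hc/λ with hc = 1239.84 eV·nm:
λ = hc/E = 1239.84 eV·nm / 23.70415289 eV
λ = 52.304759 nm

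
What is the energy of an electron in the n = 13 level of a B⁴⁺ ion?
-2.01268 eV

For hydrogen-like ions, the energy levels scale with Z²:
E_n = -13.6057 Z² / n² eV

For B⁴⁺ (Z = 5) at n = 13:
E_13 = -13.6057 × 5² / 13²
E_13 = -13.6057 × 25 / 169
E_13 = -340.1425 / 169
E_13 = -2.01268 eV

The energy is 25 times more negative than hydrogen at the same n due to the stronger nuclear charge.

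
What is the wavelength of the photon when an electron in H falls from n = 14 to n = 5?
2611.228 nm

First, find the transition energy using E_n = -13.6057 / n² eV:
E_14 = -13.6057 / 14² = -0.069416837 eV
E_5 = -13.6057 / 5² = -0.544228000 eV

Photon energy: |ΔE| = |E_5 - E_14| = 0.474811163 eV

Convert to wavelength using E = hc/λ with hc = 1239.84 eV·nm:
λ = hc/E = 1239.84 eV·nm / 0.474811163 eV
λ = 2611.228 nm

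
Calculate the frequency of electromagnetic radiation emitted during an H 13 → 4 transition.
1.86149e+14 Hz

First, find the transition energy:
E_13 = -13.6057 / 13² = -0.080507101 eV
E_4 = -13.6057 / 4² = -0.850356250 eV
|ΔE| = |E_4 - E_13| = 0.769849149 eV

Convert to Joules: E = 0.769849149 eV × (1.602177 × 10⁻¹⁹ J/eV) = 1.2334346e-19 J

Using E = hf:
f = E/h = 1.2334346e-19 J / (6.62607 × 10⁻³⁴ J·s)
f = 1.86149e+14 Hz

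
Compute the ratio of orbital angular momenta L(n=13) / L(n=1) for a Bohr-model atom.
13.0000

In the Bohr model, L_n = nℏ, so the ratio is purely the ratio of quantum numbers:

L_13/L_1 = 13ℏ / 1ℏ = 13/1 = 13.0000

The angular momentum scales linearly with n.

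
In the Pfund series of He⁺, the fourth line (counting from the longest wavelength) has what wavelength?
823.800 nm

The lines of a series are numbered from the longest wavelength (smallest ΔE) outward; the fourth line is the transition from n = n_f + 4 to n_f.
The Pfund series has all transitions ending at n_f = 5.

For He⁺ (Z = 2), the fourth line (δ-line) is the jump from n = 9 to n = 5:
E_9 = -13.6057 × 2² / 9² = -0.6718864 eV
E_5 = -13.6057 × 2² / 5² = -2.1769120 eV
ΔE = E_9 - E_5 = 1.5050256 eV

λ = hc/E = 1239.84 eV·nm / 1.5050256 eV
λ = 823.800 nm

This is the δ-line of the Pfund series in He⁺.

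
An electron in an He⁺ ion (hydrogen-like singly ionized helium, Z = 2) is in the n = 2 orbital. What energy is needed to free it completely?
13.60570 eV

The ionization energy is the energy needed to remove the electron completely (n → ∞).

For a hydrogen-like ion with Z = 2, E_n = -13.6057 Z² / n² eV.

At n = 2: E_2 = -13.6057 × 2² / 2² = -13.60570000 eV
At n = ∞: E_∞ = 0 eV

Ionization energy = E_∞ - E_2 = 0 - (-13.60570000) = 13.60570000 eV
Ionization energy ≈ 13.60570 eV

This is also called the binding energy of the electron in state n = 2.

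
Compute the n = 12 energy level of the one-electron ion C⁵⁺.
-3.401 eV

For hydrogen-like ions, the energy levels scale with Z²:
E_n = -13.6057 Z² / n² eV

For C⁵⁺ (Z = 6) at n = 12:
E_12 = -13.6057 × 6² / 12²
E_12 = -13.6057 × 36 / 144
E_12 = -489.8052 / 144
E_12 = -3.401 eV

The energy is 36 times more negative than hydrogen at the same n due to the stronger nuclear charge.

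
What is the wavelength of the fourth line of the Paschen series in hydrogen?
1004.670 nm

The lines of a series are numbered from the longest wavelength (smallest ΔE) outward; the fourth line is the transition from n = n_f + 4 to n_f.
The Paschen series has all transitions ending at n_f = 3.

For H, the fourth line (δ-line) is the jump from n = 7 to n = 3:
E_7 = -13.6057 / 7² = -0.27766735 eV
E_3 = -13.6057 / 3² = -1.51174444 eV
ΔE = E_7 - E_3 = 1.23407709 eV

λ = hc/E = 1239.84 eV·nm / 1.23407709 eV
λ = 1004.670 nm

This is the δ-line of the Paschen series in H.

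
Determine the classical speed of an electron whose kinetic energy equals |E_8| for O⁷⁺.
2.19e+06 m/s (or 0.729740% of c)

The binding energy at n = 8 for O⁷⁺ is:
E_8 = -13.6057 × 8²/8² = -13.60570000 eV
|E_8| = 13.60570000 eV

Convert to Joules:
KE = 13.60570000 eV × (1.602177 × 10⁻¹⁹ J/eV) = 2.1799e-18 J

Using KE = ½mv²:
v = √(2·KE/m_e)
v = √(2 × 2.1799e-18 J / 9.10938 × 10⁻³¹ kg)
v = 2.19e+06 m/s

This is approximately 0.729740% the speed of light.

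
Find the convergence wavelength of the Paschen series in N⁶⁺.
16.737523 nm

The series limit corresponds to the transition from n = ∞ to n = 3.
This is the highest energy (shortest wavelength) transition in the Paschen series.

E_∞ = 0 eV
E_3 = -13.6057 × 7² / 3² = -74.07547778 eV

Energy at series limit:
ΔE = E_∞ - E_3 = 0 - (-74.07547778) = 74.07547778 eV
λ = hc/E = 1239.84 eV·nm / 74.07547778 eV = 16.737523 nm

This energy equals the ionization energy from the n = 3 state of N⁶⁺.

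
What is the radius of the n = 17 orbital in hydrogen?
15.293221 nm (or 152.932214 Å)

The Bohr radius formula is:
r_n = n² a₀ / Z

where a₀ = 0.052917721 nm is the Bohr radius.

For H (Z = 1) at n = 17:
r_17 = 17² × 0.052917721 nm / 1
r_17 = 289 × 0.052917721 nm / 1
r_17 = 15.2932214 nm / 1
r_17 = 15.293221 nm

The electron orbits at approximately 15.293221 nm from the nucleus.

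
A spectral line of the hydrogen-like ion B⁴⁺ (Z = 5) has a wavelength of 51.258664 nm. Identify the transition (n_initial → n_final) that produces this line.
n = 5 → n = 3

First, find the photon energy from the wavelength (hc = 1239.84 eV·nm):
E = hc/λ = 1239.84 eV·nm / 51.258664 nm = 24.187911 eV

The energy levels of B⁴⁺ satisfy E_n = -13.6057 × 5² / n² eV, so an emission n_i → n_f releases
ΔE = 13.6057 × 5² × (1/n_f² − 1/n_i²) eV.

Setting ΔE equal to the photon energy:
1/n_f² − 1/n_i² = 24.187911 / (13.6057 × 5²) = 0.071111111

Since 1/n_i² must be positive, we need 1/n_f² > 0.071111111, i.e. n_f ≤ 3. For each allowed n_f, solve n_i = (1/n_f² − 0.071111111)^(−1/2) and check whether it is a whole number:
  n_f = 1: 1/n_i² = 1.000000000 − 0.071111111 = 0.928888889 → n_i = 1.038  (not an integer) ✗
  n_f = 2: 1/n_i² = 0.250000000 − 0.071111111 = 0.178888889 → n_i = 2.364  (not an integer) ✗
  n_f = 3: 1/n_i² = 0.111111111 − 0.071111111 = 0.040000000 → n_i = 5.000  → integer, n_i = 5 ✓

Only n_f = 3 gives an integer upper level, n_i = 5.

The transition is from n = 5 to n = 3 (emission).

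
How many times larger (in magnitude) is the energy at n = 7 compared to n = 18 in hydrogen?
6.612

Using E_n = -13.6057 Z² / n² eV with Z = 1:

E_7 = -13.6057 / 7² = -13.6057 / 49 = -0.277667347 eV
E_18 = -13.6057 / 18² = -13.6057 / 324 = -0.041992901 eV

The ratio is:
E_7/E_18 = (-0.277667347) / (-0.041992901)
E_7/E_18 = (-13.6057/49) / (-13.6057/324)
E_7/E_18 = 324/49
E_7/E_18 = 6.612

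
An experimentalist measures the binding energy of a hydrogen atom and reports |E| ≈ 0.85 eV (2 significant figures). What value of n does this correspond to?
n = 4

The exact energy levels follow E_n = -13.6057 eV / n².

The measured value (-0.85 eV) is reported to only 2 significant figures, so we must test candidate n values and see which one matches to that precision.

Candidate energies:
  n = 2:  E = -13.6057/2² = -3.40143 eV
  n = 3:  E = -13.6057/3² = -1.51174 eV
  n = 4:  E = -13.6057/4² = -0.85036 eV  ← matches
  n = 5:  E = -13.6057/5² = -0.54423 eV
  n = 6:  E = -13.6057/6² = -0.37794 eV

Checking against the measurement of -0.85 eV (2 sig figs), only n = 4 agrees:
E_4 = -0.85036 eV, which rounds to -0.85 eV ✓

Therefore n = 4.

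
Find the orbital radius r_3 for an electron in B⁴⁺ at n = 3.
0.0953 nm (or 0.9525 Å)

The Bohr radius formula is:
r_n = n² a₀ / Z

where a₀ = 0.0529177 nm is the Bohr radius.

For B⁴⁺ (Z = 5) at n = 3:
r_3 = 3² × 0.0529177 nm / 5
r_3 = 9 × 0.0529177 nm / 5
r_3 = 0.47626 nm / 5
r_3 = 0.0953 nm

The electron orbits at approximately 0.0953 nm from the nucleus.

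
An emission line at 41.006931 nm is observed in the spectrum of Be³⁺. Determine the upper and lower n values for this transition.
n = 3 → n = 2

First, find the photon energy from the wavelength (hc = 1239.84 eV·nm):
E = hc/λ = 1239.84 eV·nm / 41.006931 nm = 30.234889 eV

The energy levels of Be³⁺ satisfy E_n = -13.6057 × 4² / n² eV, so an emission n_i → n_f releases
ΔE = 13.6057 × 4² × (1/n_f² − 1/n_i²) eV.

Setting ΔE equal to the photon energy:
1/n_f² − 1/n_i² = 30.234889 / (13.6057 × 4²) = 0.13888889

Since 1/n_i² must be positive, we need 1/n_f² > 0.13888889, i.e. n_f ≤ 2. For each allowed n_f, solve n_i = (1/n_f² − 0.13888889)^(−1/2) and check whether it is a whole number:
  n_f = 1: 1/n_i² = 1.00000000 − 0.13888889 = 0.86111111 → n_i = 1.078  (not an integer) ✗
  n_f = 2: 1/n_i² = 0.25000000 − 0.13888889 = 0.11111111 → n_i = 3.000  → integer, n_i = 3 ✓

Only n_f = 2 gives an integer upper level, n_i = 3.

The transition is from n = 3 to n = 2 (emission).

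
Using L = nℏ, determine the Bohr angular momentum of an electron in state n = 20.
2.109e-33 J·s (or 20ℏ)

In the Bohr model, angular momentum is quantized:
L = nℏ

where ℏ = h/(2π) = 1.05457e-34 J·s

For n = 20:
L = 20 × 1.05457e-34 J·s
L = 2.109e-33 J·s

This can also be written as L = 20ℏ.
The angular momentum is an integer multiple of the reduced Planck constant.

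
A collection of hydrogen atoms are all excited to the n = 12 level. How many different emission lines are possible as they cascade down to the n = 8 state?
10

The electron can occupy levels n = 8, 9, ..., 12 during de-excitation — that is m = 12 - 8 + 1 = 5 distinct levels.

The number of distinct spectral lines equals the number of ways to choose 2 of these m levels (each pair gives one possible emission transition):

Number of lines = m(m-1)/2 = 5×4/2 = 10

These correspond to all possible transitions between the 5 levels:
12 → 11, 12 → 10, 12 → 9, 12 → 8, 11 → 10, 11 → 9, 11 → 8, 10 → 9...

Each transition produces a photon with a unique energy (and thus wavelength). This count does not depend on Z.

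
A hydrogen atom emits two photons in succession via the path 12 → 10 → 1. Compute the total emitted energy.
13.51 eV

The energy levels of hydrogen are E_n = -13.6057 / n² eV.

First transition (12 → 10):
ΔE₁ = |E_10 - E_12|
ΔE₁ = |-0.13605700 - (-0.09448403)| = 0.04157 eV

Second transition (10 → 1):
ΔE₂ = |E_1 - E_10|
ΔE₂ = |-13.60570000 - (-0.13605700)| = 13.46964 eV

Total energy released:
E_total = ΔE₁ + ΔE₂ = 0.04157 + 13.46964 = 13.51 eV

Note: This equals the direct transition 12 → 1: 13.51 eV ✓
Energy is conserved regardless of the path taken.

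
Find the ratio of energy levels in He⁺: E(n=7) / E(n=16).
5.2245

Using E_n = -13.6057 Z² / n² eV with Z = 2:

E_7 = -13.6057 × 2² / 7² = -54.4228 / 49 = -1.1106693878 eV
E_16 = -13.6057 × 2² / 16² = -54.4228 / 256 = -0.2125890625 eV

The ratio is:
E_7/E_16 = (-1.1106693878) / (-0.2125890625)
E_7/E_16 = (-54.4228/49) / (-54.4228/256)
E_7/E_16 = 256/49
E_7/E_16 = 5.2245
(Note: the Z² factors cancel in the ratio.)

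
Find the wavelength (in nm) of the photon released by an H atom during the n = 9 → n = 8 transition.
27788.2261 nm

First, find the transition energy using E_n = -13.6057 / n² eV:
E_9 = -13.6057 / 9² = -0.167971604938 eV
E_8 = -13.6057 / 8² = -0.212589062500 eV

Photon energy: |ΔE| = |E_8 - E_9| = 0.044617457562 eV

Convert to wavelength using E = hc/λ with hc = 1239.84 eV·nm:
λ = hc/E = 1239.84 eV·nm / 0.044617457562 eV
λ = 27788.2261 nm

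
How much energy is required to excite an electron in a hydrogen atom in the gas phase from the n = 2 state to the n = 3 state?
1.889681 eV

The energy levels of a hydrogen-like atom are E_n = -13.6057 eV / n².

Energy at n = 2: E_2 = -13.6057 / 2² = -3.401425000 eV
Energy at n = 3: E_3 = -13.6057 / 3² = -1.511744444 eV

The excitation energy is the difference:
ΔE = E_3 - E_2
ΔE = -1.511744444 - (-3.401425000)
ΔE = 1.889681 eV

Since this is positive, energy must be absorbed (photon absorption).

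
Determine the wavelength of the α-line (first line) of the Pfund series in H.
7455.80562 nm

The longest wavelength corresponds to the smallest energy transition in the series.
The Pfund series has all transitions ending at n_f = 5.

For H, the first line (α-line) is the jump from n = 6 to n = 5:
E_6 = -13.6057 / 6² = -0.37793611111 eV
E_5 = -13.6057 / 5² = -0.54422800000 eV
ΔE = E_6 - E_5 = 0.16629188889 eV

λ = hc/E = 1239.84 eV·nm / 0.16629188889 eV
λ = 7455.80562 nm

This is the α-line of the Pfund series in H.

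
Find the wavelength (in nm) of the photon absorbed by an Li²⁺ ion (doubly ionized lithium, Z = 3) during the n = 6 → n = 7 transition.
1373.90743 nm

First, find the transition energy using E_n = -13.6057 Z² / n² eV:
E_6 = -13.6057 × 3² / 6² = -3.40142500000 eV
E_7 = -13.6057 × 3² / 7² = -2.49900612245 eV

Photon energy: |ΔE| = |E_7 - E_6| = 0.90241887755 eV

Convert to wavelength using E = hc/λ with hc = 1239.84 eV·nm:
λ = hc/E = 1239.84 eV·nm / 0.90241887755 eV
λ = 1373.90743 nm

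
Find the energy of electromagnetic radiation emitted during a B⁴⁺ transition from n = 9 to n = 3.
33.59432 eV

The energy levels are E_n = -13.6057 Z² eV / n².

Energy at n = 9: E_9 = -13.6057 × 5² / 9² = -4.19929012 eV
Energy at n = 3: E_3 = -13.6057 × 5² / 3² = -37.79361111 eV

For emission (electron falling to lower state), the photon energy is:
E_photon = E_9 - E_3 = |-4.19929012 - (-37.79361111)|
E_photon = 33.59432 eV

This energy is carried away by the emitted photon.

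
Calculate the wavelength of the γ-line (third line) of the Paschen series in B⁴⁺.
43.740726 nm

The lines of a series are numbered from the longest wavelength (smallest ΔE) outward; the third line is the transition from n = n_f + 3 to n_f.
The Paschen series has all transitions ending at n_f = 3.

For B⁴⁺ (Z = 5), the third line (γ-line) is the jump from n = 6 to n = 3:
E_6 = -13.6057 × 5² / 6² = -9.44840278 eV
E_3 = -13.6057 × 5² / 3² = -37.79361111 eV
ΔE = E_6 - E_3 = 28.34520833 eV

λ = hc/E = 1239.84 eV·nm / 28.34520833 eV
λ = 43.740726 nm

This is the γ-line of the Paschen series in B⁴⁺.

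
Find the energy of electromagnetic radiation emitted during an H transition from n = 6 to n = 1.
13.2278 eV

The energy levels are E_n = -13.6057 eV / n².

Energy at n = 6: E_6 = -13.6057 / 6² = -0.3779361 eV
Energy at n = 1: E_1 = -13.6057 / 1² = -13.6057000 eV

For emission (electron falling to lower state), the photon energy is:
E_photon = E_6 - E_1 = |-0.3779361 - (-13.6057000)|
E_photon = 13.2278 eV

This energy is carried away by the emitted photon.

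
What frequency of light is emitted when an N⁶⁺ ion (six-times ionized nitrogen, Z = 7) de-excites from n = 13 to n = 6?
3.52e+15 Hz

First, find the transition energy:
E_13 = -13.6057 × 7² / 13² = -3.944848 eV
E_6 = -13.6057 × 7² / 6² = -18.518869 eV
|ΔE| = |E_6 - E_13| = 14.574021 eV

Convert to Joules: E = 14.574021 eV × (1.602177 × 10⁻¹⁹ J/eV) = 2.3350e-18 J

Using E = hf:
f = E/h = 2.3350e-18 J / (6.62607 × 10⁻³⁴ J·s)
f = 3.52e+15 Hz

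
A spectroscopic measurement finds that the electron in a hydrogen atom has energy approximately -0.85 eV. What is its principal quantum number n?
n = 4

The exact energy levels follow E_n = -13.6057 eV / n².

The measured value (-0.85 eV) is reported to only 2 significant figures, so we must test candidate n values and see which one matches to that precision.

Candidate energies:
  n = 2:  E = -13.6057/2² = -3.40143 eV
  n = 3:  E = -13.6057/3² = -1.51174 eV
  n = 4:  E = -13.6057/4² = -0.85036 eV  ← matches
  n = 5:  E = -13.6057/5² = -0.54423 eV
  n = 6:  E = -13.6057/6² = -0.37794 eV

Checking against the measurement of -0.85 eV (2 sig figs), only n = 4 agrees:
E_4 = -0.85036 eV, which rounds to -0.85 eV ✓

Therefore n = 4.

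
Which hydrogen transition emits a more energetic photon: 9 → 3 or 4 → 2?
4 → 2

Calculate the energy for each transition:

Transition 9 → 3:
ΔE₁ = |E_3 - E_9| = |-13.6057/3² - (-13.6057/9²)|
ΔE₁ = |-1.51174444 - (-0.16797160)| = 1.34377 eV

Transition 4 → 2:
ΔE₂ = |E_2 - E_4| = |-13.6057/2² - (-13.6057/4²)|
ΔE₂ = |-3.40142500 - (-0.85035625)| = 2.55107 eV

Since 2.55107 eV > 1.34377 eV, the transition 4 → 2 emits the more energetic photon.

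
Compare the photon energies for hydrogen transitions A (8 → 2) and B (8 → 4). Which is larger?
8 → 2

Calculate the energy for each transition:

Transition 8 → 2:
ΔE₁ = |E_2 - E_8| = |-13.6057/2² - (-13.6057/8²)|
ΔE₁ = |-3.401425000000 - (-0.212589062500)| = 3.188835938 eV

Transition 8 → 4:
ΔE₂ = |E_4 - E_8| = |-13.6057/4² - (-13.6057/8²)|
ΔE₂ = |-0.850356250000 - (-0.212589062500)| = 0.637767188 eV

Since 3.188835938 eV > 0.637767188 eV, the transition 8 → 2 emits the more energetic photon.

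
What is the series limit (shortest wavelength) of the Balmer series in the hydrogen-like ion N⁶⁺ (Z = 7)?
7.4389 nm

The series limit corresponds to the transition from n = ∞ to n = 2.
This is the highest energy (shortest wavelength) transition in the Balmer series.

E_∞ = 0 eV
E_2 = -13.6057 × 7² / 2² = -166.669825 eV

Energy at series limit:
ΔE = E_∞ - E_2 = 0 - (-166.669825) = 166.669825 eV
λ = hc/E = 1239.84 eV·nm / 166.669825 eV = 7.4389 nm

This energy equals the ionization energy from the n = 2 state of N⁶⁺.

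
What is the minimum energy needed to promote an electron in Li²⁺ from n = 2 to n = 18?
30.2349 eV

The energy levels of a hydrogen-like atom are E_n = -13.6057 Z² eV / n².

Energy at n = 2: E_2 = -13.6057 × 3² / 2² = -30.6128250 eV
Energy at n = 18: E_18 = -13.6057 × 3² / 18² = -0.3779361 eV

The excitation energy is the difference:
ΔE = E_18 - E_2
ΔE = -0.3779361 - (-30.6128250)
ΔE = 30.2349 eV

Since this is positive, energy must be absorbed (photon absorption).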